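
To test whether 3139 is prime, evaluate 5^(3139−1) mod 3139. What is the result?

1311

5^1 ≡ 5 (mod 3139)
5^2 ≡ 5^2 = 25 ≡ 25 (mod 3139)
5^4 ≡ 25^2 = 625 ≡ 625 (mod 3139)
5^8 ≡ 625^2 = 390625 ≡ 1389 (mod 3139)
5^16 ≡ 1389^2 = 1929321 ≡ 1975 (mod 3139)
5^32 ≡ 1975^2 = 3900625 ≡ 1987 (mod 3139)
5^64 ≡ 1987^2 = 3948169 ≡ 2446 (mod 3139)
5^128 ≡ 2446^2 = 5982916 ≡ 3121 (mod 3139)
5^256 ≡ 3121^2 = 9740641 ≡ 324 (mod 3139)
5^512 ≡ 324^2 = 104976 ≡ 1389 (mod 3139)
5^1024 ≡ 1389^2 = 1929321 ≡ 1975 (mod 3139)
5^2048 ≡ 1975^2 = 3900625 ≡ 1987 (mod 3139)
3138 = 2048 + 1024 + 64 + 2 in binary powers of 2.
So 5^3138 ≡ 1987 · 1975 · 2446 · 25 ≡ 1311 (mod 3139).
Since 1311 ≠ 1, base 5 is a Fermat witness: 3139 is composite.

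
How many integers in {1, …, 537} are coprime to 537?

Factor: 537 = 3 · 179.
φ(537) = (3−1) · (179−1) = 2 · 178 = 356.

356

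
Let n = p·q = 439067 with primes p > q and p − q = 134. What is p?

Since p = q + 134, we have 439067 = q(q + 134), so q² + 134q − 439067 = 0.
Discriminant: 134² + 4·439067 = 17956 + 1756268 = 1774224; √1774224 = 1332.
q = (−134 + 1332)/2 = 599, and p = q + 134 = 733.
Check: 599 · 733 = 439067.

733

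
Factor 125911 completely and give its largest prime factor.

125911 = 37 · 3403
3403 = 41 · 83
83 is prime.
So 125911 = 37 · 41 · 83; the largest prime factor is 83.

83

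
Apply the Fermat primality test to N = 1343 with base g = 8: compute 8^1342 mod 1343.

8^1 ≡ 8 (mod 1343)
8^2 ≡ 8^2 = 64 ≡ 64 (mod 1343)
8^4 ≡ 64^2 = 4096 ≡ 67 (mod 1343)
8^8 ≡ 67^2 = 4489 ≡ 460 (mod 1343)
8^16 ≡ 460^2 = 211600 ≡ 749 (mod 1343)
8^32 ≡ 749^2 = 561001 ≡ 970 (mod 1343)
8^64 ≡ 970^2 = 940900 ≡ 800 (mod 1343)
8^128 ≡ 800^2 = 640000 ≡ 732 (mod 1343)
8^256 ≡ 732^2 = 535824 ≡ 1310 (mod 1343)
8^512 ≡ 1310^2 = 1716100 ≡ 1089 (mod 1343)
8^1024 ≡ 1089^2 = 1185921 ≡ 52 (mod 1343)
1342 = 1024 + 256 + 32 + 16 + 8 + 4 + 2 in binary powers of 2.
So 8^1342 ≡ 52 · 1310 · 970 · 749 · 460 · 67 · 64 ≡ 38 (mod 1343).
Since 38 ≠ 1, base 8 is a Fermat witness: 1343 is composite.

38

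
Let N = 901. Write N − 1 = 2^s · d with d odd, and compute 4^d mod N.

901 − 1 = 900 = 2^2 · 225, so d = 225.
4^1 ≡ 4 (mod 901)
4^2 ≡ 4^2 = 16 ≡ 16 (mod 901)
4^4 ≡ 16^2 = 256 ≡ 256 (mod 901)
4^8 ≡ 256^2 = 65536 ≡ 664 (mod 901)
4^16 ≡ 664^2 = 440896 ≡ 307 (mod 901)
4^32 ≡ 307^2 = 94249 ≡ 545 (mod 901)
4^64 ≡ 545^2 = 297025 ≡ 596 (mod 901)
4^128 ≡ 596^2 = 355216 ≡ 222 (mod 901)
225 = 128 + 64 + 32 + 1 in binary powers of 2.
So 4^225 ≡ 222 · 596 · 545 · 4 ≡ 327 (mod 901).
Squaring chain: 327 → 611; never reaches −1, so base 4 is a Miller–Rabin witness that 901 is composite.

327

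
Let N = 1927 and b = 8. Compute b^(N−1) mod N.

1630

8^1 ≡ 8 (mod 1927)
8^2 ≡ 8^2 = 64 ≡ 64 (mod 1927)
8^4 ≡ 64^2 = 4096 ≡ 242 (mod 1927)
8^8 ≡ 242^2 = 58564 ≡ 754 (mod 1927)
8^16 ≡ 754^2 = 568516 ≡ 51 (mod 1927)
8^32 ≡ 51^2 = 2601 ≡ 674 (mod 1927)
8^64 ≡ 674^2 = 454276 ≡ 1431 (mod 1927)
8^128 ≡ 1431^2 = 2047761 ≡ 1287 (mod 1927)
8^256 ≡ 1287^2 = 1656369 ≡ 1076 (mod 1927)
8^512 ≡ 1076^2 = 1157776 ≡ 1576 (mod 1927)
8^1024 ≡ 1576^2 = 2483776 ≡ 1800 (mod 1927)
1926 = 1024 + 512 + 256 + 128 + 4 + 2 in binary powers of 2.
So 8^1926 ≡ 1800 · 1576 · 1076 · 1287 · 242 · 64 ≡ 1630 (mod 1927).
Since 1630 ≠ 1, base 8 is a Fermat witness: 1927 is composite.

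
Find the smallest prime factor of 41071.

41071 is odd.
Digit sum 13, not divisible by 3.
Ends in 1: not divisible by 5.
7: 41071 = 7·5867 + 2
11: 41071 = 11·3733 + 8
13: 41071 = 13·3159 + 4
17: 41071 = 17·2415 + 16
19: 41071 = 19·2161 + 12
23: 41071 = 23·1785 + 16
29: 41071 = 29·1416 + 7
31: 41071 = 31·1324 + 27
37: 41071 = 37·1110 + 1
41: 41071 = 41·1001 + 30
43: 41071 = 43·955 + 6
47: 41071 = 47·873 + 40
53: 41071 = 53·774 + 49
59: 41071 = 59·696 + 7
61: 41071 = 61·673 + 18
67: 41071 = 67·613

67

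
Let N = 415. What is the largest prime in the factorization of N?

415 = 5 · 83
83 is prime.
So 415 = 5 · 83; the largest prime factor is 83.

83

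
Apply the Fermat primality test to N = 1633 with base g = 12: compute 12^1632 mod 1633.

841

12^1 ≡ 12 (mod 1633)
12^2 ≡ 12^2 = 144 ≡ 144 (mod 1633)
12^4 ≡ 144^2 = 20736 ≡ 1140 (mod 1633)
12^8 ≡ 1140^2 = 1299600 ≡ 1365 (mod 1633)
12^16 ≡ 1365^2 = 1863225 ≡ 1605 (mod 1633)
12^32 ≡ 1605^2 = 2576025 ≡ 784 (mod 1633)
12^64 ≡ 784^2 = 614656 ≡ 648 (mod 1633)
12^128 ≡ 648^2 = 419904 ≡ 223 (mod 1633)
12^256 ≡ 223^2 = 49729 ≡ 739 (mod 1633)
12^512 ≡ 739^2 = 546121 ≡ 699 (mod 1633)
12^1024 ≡ 699^2 = 488601 ≡ 334 (mod 1633)
1632 = 1024 + 512 + 64 + 32 in binary powers of 2.
So 12^1632 ≡ 334 · 699 · 648 · 784 ≡ 841 (mod 1633).
Since 841 ≠ 1, base 12 is a Fermat witness: 1633 is composite.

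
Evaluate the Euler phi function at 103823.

101614

Factor: 103823 = 47^3.
φ(103823) = 47^2·(47−1) = 101614.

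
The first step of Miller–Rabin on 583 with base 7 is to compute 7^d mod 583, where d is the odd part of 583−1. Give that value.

583 − 1 = 582 = 2^1 · 291, so d = 291.
7^1 ≡ 7 (mod 583)
7^2 ≡ 7^2 = 49 ≡ 49 (mod 583)
7^4 ≡ 49^2 = 2401 ≡ 69 (mod 583)
7^8 ≡ 69^2 = 4761 ≡ 97 (mod 583)
7^16 ≡ 97^2 = 9409 ≡ 81 (mod 583)
7^32 ≡ 81^2 = 6561 ≡ 148 (mod 583)
7^64 ≡ 148^2 = 21904 ≡ 333 (mod 583)
7^128 ≡ 333^2 = 110889 ≡ 119 (mod 583)
7^256 ≡ 119^2 = 14161 ≡ 169 (mod 583)
291 = 256 + 32 + 2 + 1 in binary powers of 2.
So 7^291 ≡ 169 · 148 · 49 · 7 ≡ 271 (mod 583).
Squaring chain: 271; never reaches −1, so base 7 is a Miller–Rabin witness that 583 is composite.

271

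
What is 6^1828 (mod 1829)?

1823

6^1 ≡ 6 (mod 1829)
6^2 ≡ 6^2 = 36 ≡ 36 (mod 1829)
6^4 ≡ 36^2 = 1296 ≡ 1296 (mod 1829)
6^8 ≡ 1296^2 = 1679616 ≡ 594 (mod 1829)
6^16 ≡ 594^2 = 352836 ≡ 1668 (mod 1829)
6^32 ≡ 1668^2 = 2782224 ≡ 315 (mod 1829)
6^64 ≡ 315^2 = 99225 ≡ 459 (mod 1829)
6^128 ≡ 459^2 = 210681 ≡ 346 (mod 1829)
6^256 ≡ 346^2 = 119716 ≡ 831 (mod 1829)
6^512 ≡ 831^2 = 690561 ≡ 1028 (mod 1829)
6^1024 ≡ 1028^2 = 1056784 ≡ 1451 (mod 1829)
1828 = 1024 + 512 + 256 + 32 + 4 in binary powers of 2.
So 6^1828 ≡ 1451 · 1028 · 831 · 315 · 1296 ≡ 1823 (mod 1829).
Since 1823 ≠ 1, base 6 is a Fermat witness: 1829 is composite.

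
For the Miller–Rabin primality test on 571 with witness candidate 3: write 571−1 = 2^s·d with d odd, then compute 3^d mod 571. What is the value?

571 − 1 = 570 = 2^1 · 285, so d = 285.
3^1 ≡ 3 (mod 571)
3^2 ≡ 3^2 = 9 ≡ 9 (mod 571)
3^4 ≡ 9^2 = 81 ≡ 81 (mod 571)
3^8 ≡ 81^2 = 6561 ≡ 280 (mod 571)
3^16 ≡ 280^2 = 78400 ≡ 173 (mod 571)
3^32 ≡ 173^2 = 29929 ≡ 237 (mod 571)
3^64 ≡ 237^2 = 56169 ≡ 211 (mod 571)
3^128 ≡ 211^2 = 44521 ≡ 554 (mod 571)
3^256 ≡ 554^2 = 306916 ≡ 289 (mod 571)
285 = 256 + 16 + 8 + 4 + 1 in binary powers of 2.
So 3^285 ≡ 289 · 173 · 280 · 81 · 3 ≡ 570 (mod 571).
Since 3^d ≡ 570 (mod 571), base 3 does not prove 571 composite.

570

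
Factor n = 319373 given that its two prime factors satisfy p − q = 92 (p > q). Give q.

521

Since p = q + 92, we have 319373 = q(q + 92), so q² + 92q − 319373 = 0.
Discriminant: 92² + 4·319373 = 8464 + 1277492 = 1285956; √1285956 = 1134.
q = (−92 + 1134)/2 = 521, and p = q + 92 = 613.
Check: 521 · 613 = 319373.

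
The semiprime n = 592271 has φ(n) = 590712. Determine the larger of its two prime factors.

907

φ(n) = (p−1)(q−1) = n − (p+q) + 1, so p + q = 592271 − 590712 + 1 = 1560.
p and q are the roots of t² − 1560t + 592271 = 0.
Discriminant: 1560² − 4·592271 = 2433600 − 2369084 = 64516; √64516 = 254.
q = (1560 − 254)/2 = 653, p = (1560 + 254)/2 = 907.
Check: 653 · 907 = 592271.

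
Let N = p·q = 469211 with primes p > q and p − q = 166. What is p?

773

Since p = q + 166, we have 469211 = q(q + 166), so q² + 166q − 469211 = 0.
Discriminant: 166² + 4·469211 = 27556 + 1876844 = 1904400; √1904400 = 1380.
q = (−166 + 1380)/2 = 607, and p = q + 166 = 773.
Check: 607 · 773 = 469211.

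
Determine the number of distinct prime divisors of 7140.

7140 = 2^2 · 1785
1785 = 3 · 595
595 = 5 · 119
119 = 7 · 17
7140 = 2^2 · 3 · 5 · 7 · 17, which has 5 distinct prime factors.

5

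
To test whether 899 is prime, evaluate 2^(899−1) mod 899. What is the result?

2^1 ≡ 2 (mod 899)
2^2 ≡ 2^2 = 4 ≡ 4 (mod 899)
2^4 ≡ 4^2 = 16 ≡ 16 (mod 899)
2^8 ≡ 16^2 = 256 ≡ 256 (mod 899)
2^16 ≡ 256^2 = 65536 ≡ 808 (mod 899)
2^32 ≡ 808^2 = 652864 ≡ 190 (mod 899)
2^64 ≡ 190^2 = 36100 ≡ 140 (mod 899)
2^128 ≡ 140^2 = 19600 ≡ 721 (mod 899)
2^256 ≡ 721^2 = 519841 ≡ 219 (mod 899)
2^512 ≡ 219^2 = 47961 ≡ 314 (mod 899)
898 = 512 + 256 + 128 + 2 in binary powers of 2.
So 2^898 ≡ 314 · 219 · 721 · 4 ≡ 845 (mod 899).
Since 845 ≠ 1, base 2 is a Fermat witness: 899 is composite.

845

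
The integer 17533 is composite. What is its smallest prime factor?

89

17533 is odd.
Digit sum 19, not divisible by 3.
Ends in 3: not divisible by 5.
7: 17533 = 7·2504 + 5
11: 17533 = 11·1593 + 10
13: 17533 = 13·1348 + 9
17: 17533 = 17·1031 + 6
19: 17533 = 19·922 + 15
23: 17533 = 23·762 + 7
29: 17533 = 29·604 + 17
31: 17533 = 31·565 + 18
37: 17533 = 37·473 + 32
41: 17533 = 41·427 + 26
43: 17533 = 43·407 + 32
47: 17533 = 47·373 + 2
53: 17533 = 53·330 + 43
59: 17533 = 59·297 + 10
61: 17533 = 61·287 + 26
67: 17533 = 67·261 + 46
71: 17533 = 71·246 + 67
73: 17533 = 73·240 + 13
79: 17533 = 79·221 + 74
83: 17533 = 83·211 + 20
89: 17533 = 89·197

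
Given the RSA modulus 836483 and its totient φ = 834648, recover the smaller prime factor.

φ(n) = (p−1)(q−1) = n − (p+q) + 1, so p + q = 836483 − 834648 + 1 = 1836.
p and q are the roots of t² − 1836t + 836483 = 0.
Discriminant: 1836² − 4·836483 = 3370896 − 3345932 = 24964; √24964 = 158.
q = (1836 − 158)/2 = 839, p = (1836 + 158)/2 = 997.
Check: 839 · 997 = 836483.

839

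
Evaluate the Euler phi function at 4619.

Factor: 4619 = 31 · 149.
φ(4619) = (31−1) · (149−1) = 30 · 148 = 4440.

4440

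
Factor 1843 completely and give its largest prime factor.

1843 = 19 · 97
97 is prime.
So 1843 = 19 · 97; the largest prime factor is 97.

97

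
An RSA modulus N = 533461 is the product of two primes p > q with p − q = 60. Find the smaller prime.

Since p = q + 60, we have 533461 = q(q + 60), so q² + 60q − 533461 = 0.
Discriminant: 60² + 4·533461 = 3600 + 2133844 = 2137444; √2137444 = 1462.
q = (−60 + 1462)/2 = 701, and p = q + 60 = 761.
Check: 701 · 761 = 533461.

701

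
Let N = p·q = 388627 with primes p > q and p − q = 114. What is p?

683

Since p = q + 114, we have 388627 = q(q + 114), so q² + 114q − 388627 = 0.
Discriminant: 114² + 4·388627 = 12996 + 1554508 = 1567504; √1567504 = 1252.
q = (−114 + 1252)/2 = 569, and p = q + 114 = 683.
Check: 569 · 683 = 388627.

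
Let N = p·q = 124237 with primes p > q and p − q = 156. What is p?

439

Since p = q + 156, we have 124237 = q(q + 156), so q² + 156q − 124237 = 0.
Discriminant: 156² + 4·124237 = 24336 + 496948 = 521284; √521284 = 722.
q = (−156 + 722)/2 = 283, and p = q + 156 = 439.
Check: 283 · 439 = 124237.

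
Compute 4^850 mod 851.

478

4^1 ≡ 4 (mod 851)
4^2 ≡ 4^2 = 16 ≡ 16 (mod 851)
4^4 ≡ 16^2 = 256 ≡ 256 (mod 851)
4^8 ≡ 256^2 = 65536 ≡ 9 (mod 851)
4^16 ≡ 9^2 = 81 ≡ 81 (mod 851)
4^32 ≡ 81^2 = 6561 ≡ 604 (mod 851)
4^64 ≡ 604^2 = 364816 ≡ 588 (mod 851)
4^128 ≡ 588^2 = 345744 ≡ 238 (mod 851)
4^256 ≡ 238^2 = 56644 ≡ 478 (mod 851)
4^512 ≡ 478^2 = 228484 ≡ 416 (mod 851)
850 = 512 + 256 + 64 + 16 + 2 in binary powers of 2.
So 4^850 ≡ 416 · 478 · 588 · 81 · 16 ≡ 478 (mod 851).
Since 478 ≠ 1, base 4 is a Fermat witness: 851 is composite.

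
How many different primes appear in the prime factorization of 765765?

765765 = 3^2 · 85085
85085 = 5 · 17017
17017 = 7 · 2431
2431 = 11 · 221
221 = 13 · 17
765765 = 3^2 · 5 · 7 · 11 · 13 · 17, which has 6 distinct prime factors.

6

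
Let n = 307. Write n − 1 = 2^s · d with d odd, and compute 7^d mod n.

1

307 − 1 = 306 = 2^1 · 153, so d = 153.
7^1 ≡ 7 (mod 307)
7^2 ≡ 7^2 = 49 ≡ 49 (mod 307)
7^4 ≡ 49^2 = 2401 ≡ 252 (mod 307)
7^8 ≡ 252^2 = 63504 ≡ 262 (mod 307)
7^16 ≡ 262^2 = 68644 ≡ 183 (mod 307)
7^32 ≡ 183^2 = 33489 ≡ 26 (mod 307)
7^64 ≡ 26^2 = 676 ≡ 62 (mod 307)
7^128 ≡ 62^2 = 3844 ≡ 160 (mod 307)
153 = 128 + 16 + 8 + 1 in binary powers of 2.
So 7^153 ≡ 160 · 183 · 262 · 7 ≡ 1 (mod 307).
Since 7^d ≡ 1 (mod 307), base 7 does not prove 307 composite.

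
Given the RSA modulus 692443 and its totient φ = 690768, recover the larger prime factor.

φ(n) = (p−1)(q−1) = n − (p+q) + 1, so p + q = 692443 − 690768 + 1 = 1676.
p and q are the roots of t² − 1676t + 692443 = 0.
Discriminant: 1676² − 4·692443 = 2808976 − 2769772 = 39204; √39204 = 198.
q = (1676 − 198)/2 = 739, p = (1676 + 198)/2 = 937.
Check: 739 · 937 = 692443.

937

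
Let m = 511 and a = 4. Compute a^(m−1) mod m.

4^1 ≡ 4 (mod 511)
4^2 ≡ 4^2 = 16 ≡ 16 (mod 511)
4^4 ≡ 16^2 = 256 ≡ 256 (mod 511)
4^8 ≡ 256^2 = 65536 ≡ 128 (mod 511)
4^16 ≡ 128^2 = 16384 ≡ 32 (mod 511)
4^32 ≡ 32^2 = 1024 ≡ 2 (mod 511)
4^64 ≡ 2^2 = 4 ≡ 4 (mod 511)
4^128 ≡ 4^2 = 16 ≡ 16 (mod 511)
4^256 ≡ 16^2 = 256 ≡ 256 (mod 511)
510 = 256 + 128 + 64 + 32 + 16 + 8 + 4 + 2 in binary powers of 2.
So 4^510 ≡ 256 · 16 · 4 · 2 · 32 · 128 · 256 · 16 ≡ 8 (mod 511).
Since 8 ≠ 1, base 4 is a Fermat witness: 511 is composite.

8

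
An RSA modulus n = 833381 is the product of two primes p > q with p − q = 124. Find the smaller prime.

Since p = q + 124, we have 833381 = q(q + 124), so q² + 124q − 833381 = 0.
Discriminant: 124² + 4·833381 = 15376 + 3333524 = 3348900; √3348900 = 1830.
q = (−124 + 1830)/2 = 853, and p = q + 124 = 977.
Check: 853 · 977 = 833381.

853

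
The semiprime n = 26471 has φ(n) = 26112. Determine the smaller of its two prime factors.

103

φ(n) = (p−1)(q−1) = n − (p+q) + 1, so p + q = 26471 − 26112 + 1 = 360.
p and q are the roots of t² − 360t + 26471 = 0.
Discriminant: 360² − 4·26471 = 129600 − 105884 = 23716; √23716 = 154.
q = (360 − 154)/2 = 103, p = (360 + 154)/2 = 257.
Check: 103 · 257 = 26471.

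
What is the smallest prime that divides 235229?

235229 is odd.
Digit sum 23, not divisible by 3.
Ends in 9: not divisible by 5.
7: 235229 = 7·33604 + 1
11: 235229 = 11·21384 + 5
13: 235229 = 13·18094 + 7
17: 235229 = 17·13837

17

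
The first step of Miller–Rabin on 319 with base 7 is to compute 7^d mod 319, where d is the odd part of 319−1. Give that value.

319 − 1 = 318 = 2^1 · 159, so d = 159.
7^1 ≡ 7 (mod 319)
7^2 ≡ 7^2 = 49 ≡ 49 (mod 319)
7^4 ≡ 49^2 = 2401 ≡ 168 (mod 319)
7^8 ≡ 168^2 = 28224 ≡ 152 (mod 319)
7^16 ≡ 152^2 = 23104 ≡ 136 (mod 319)
7^32 ≡ 136^2 = 18496 ≡ 313 (mod 319)
7^64 ≡ 313^2 = 97969 ≡ 36 (mod 319)
7^128 ≡ 36^2 = 1296 ≡ 20 (mod 319)
159 = 128 + 16 + 8 + 4 + 2 + 1 in binary powers of 2.
So 7^159 ≡ 20 · 136 · 152 · 168 · 49 · 7 ≡ 74 (mod 319).
Squaring chain: 74; never reaches −1, so base 7 is a Miller–Rabin witness that 319 is composite.

74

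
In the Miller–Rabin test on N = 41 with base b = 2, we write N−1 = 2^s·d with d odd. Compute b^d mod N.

41 − 1 = 40 = 2^3 · 5, so d = 5.
2^1 ≡ 2 (mod 41)
2^2 ≡ 2^2 = 4 ≡ 4 (mod 41)
2^4 ≡ 4^2 = 16 ≡ 16 (mod 41)
5 = 4 + 1 in binary powers of 2.
So 2^5 ≡ 16 · 2 ≡ 32 (mod 41).
Squaring chain: 32 → 40 → 1; reaches −1, so base 2 does not prove 41 composite.

32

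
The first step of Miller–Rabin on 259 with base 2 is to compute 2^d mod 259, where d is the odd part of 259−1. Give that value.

29

259 − 1 = 258 = 2^1 · 129, so d = 129.
2^1 ≡ 2 (mod 259)
2^2 ≡ 2^2 = 4 ≡ 4 (mod 259)
2^4 ≡ 4^2 = 16 ≡ 16 (mod 259)
2^8 ≡ 16^2 = 256 ≡ 256 (mod 259)
2^16 ≡ 256^2 = 65536 ≡ 9 (mod 259)
2^32 ≡ 9^2 = 81 ≡ 81 (mod 259)
2^64 ≡ 81^2 = 6561 ≡ 86 (mod 259)
2^128 ≡ 86^2 = 7396 ≡ 144 (mod 259)
129 = 128 + 1 in binary powers of 2.
So 2^129 ≡ 144 · 2 ≡ 29 (mod 259).
Squaring chain: 29; never reaches −1, so base 2 is a Miller–Rabin witness that 259 is composite.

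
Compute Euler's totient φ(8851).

Factor: 8851 = 53 · 167.
φ(8851) = (53−1) · (167−1) = 52 · 166 = 8632.

8632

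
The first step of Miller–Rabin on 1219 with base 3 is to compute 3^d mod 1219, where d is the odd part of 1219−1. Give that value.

1219 − 1 = 1218 = 2^1 · 609, so d = 609.
3^1 ≡ 3 (mod 1219)
3^2 ≡ 3^2 = 9 ≡ 9 (mod 1219)
3^4 ≡ 9^2 = 81 ≡ 81 (mod 1219)
3^8 ≡ 81^2 = 6561 ≡ 466 (mod 1219)
3^16 ≡ 466^2 = 217156 ≡ 174 (mod 1219)
3^32 ≡ 174^2 = 30276 ≡ 1020 (mod 1219)
3^64 ≡ 1020^2 = 1040400 ≡ 593 (mod 1219)
3^128 ≡ 593^2 = 351649 ≡ 577 (mod 1219)
3^256 ≡ 577^2 = 332929 ≡ 142 (mod 1219)
3^512 ≡ 142^2 = 20164 ≡ 660 (mod 1219)
609 = 512 + 64 + 32 + 1 in binary powers of 2.
So 3^609 ≡ 660 · 593 · 1020 · 3 ≡ 403 (mod 1219).
Squaring chain: 403; never reaches −1, so base 3 is a Miller–Rabin witness that 1219 is composite.

403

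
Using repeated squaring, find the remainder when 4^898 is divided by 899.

4^1 ≡ 4 (mod 899)
4^2 ≡ 4^2 = 16 ≡ 16 (mod 899)
4^4 ≡ 16^2 = 256 ≡ 256 (mod 899)
4^8 ≡ 256^2 = 65536 ≡ 808 (mod 899)
4^16 ≡ 808^2 = 652864 ≡ 190 (mod 899)
4^32 ≡ 190^2 = 36100 ≡ 140 (mod 899)
4^64 ≡ 140^2 = 19600 ≡ 721 (mod 899)
4^128 ≡ 721^2 = 519841 ≡ 219 (mod 899)
4^256 ≡ 219^2 = 47961 ≡ 314 (mod 899)
4^512 ≡ 314^2 = 98596 ≡ 605 (mod 899)
898 = 512 + 256 + 128 + 2 in binary powers of 2.
So 4^898 ≡ 605 · 314 · 219 · 16 ≡ 219 (mod 899).
Since 219 ≠ 1, base 4 is a Fermat witness: 899 is composite.

219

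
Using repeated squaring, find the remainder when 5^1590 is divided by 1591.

5^1 ≡ 5 (mod 1591)
5^2 ≡ 5^2 = 25 ≡ 25 (mod 1591)
5^4 ≡ 25^2 = 625 ≡ 625 (mod 1591)
5^8 ≡ 625^2 = 390625 ≡ 830 (mod 1591)
5^16 ≡ 830^2 = 688900 ≡ 1588 (mod 1591)
5^32 ≡ 1588^2 = 2521744 ≡ 9 (mod 1591)
5^64 ≡ 9^2 = 81 ≡ 81 (mod 1591)
5^128 ≡ 81^2 = 6561 ≡ 197 (mod 1591)
5^256 ≡ 197^2 = 38809 ≡ 625 (mod 1591)
5^512 ≡ 625^2 = 390625 ≡ 830 (mod 1591)
5^1024 ≡ 830^2 = 688900 ≡ 1588 (mod 1591)
1590 = 1024 + 512 + 32 + 16 + 4 + 2 in binary powers of 2.
So 5^1590 ≡ 1588 · 830 · 9 · 1588 · 625 · 25 ≡ 1454 (mod 1591).
Since 1454 ≠ 1, base 5 is a Fermat witness: 1591 is composite.

1454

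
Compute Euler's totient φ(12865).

9840

Factor: 12865 = 5 · 31 · 83.
φ(12865) = (5−1) · (31−1) · (83−1) = 4 · 30 · 82 = 9840.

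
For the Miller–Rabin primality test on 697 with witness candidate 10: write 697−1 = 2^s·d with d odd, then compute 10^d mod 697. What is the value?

697 − 1 = 696 = 2^3 · 87, so d = 87.
10^1 ≡ 10 (mod 697)
10^2 ≡ 10^2 = 100 ≡ 100 (mod 697)
10^4 ≡ 100^2 = 10000 ≡ 242 (mod 697)
10^8 ≡ 242^2 = 58564 ≡ 16 (mod 697)
10^16 ≡ 16^2 = 256 ≡ 256 (mod 697)
10^32 ≡ 256^2 = 65536 ≡ 18 (mod 697)
10^64 ≡ 18^2 = 324 ≡ 324 (mod 697)
87 = 64 + 16 + 4 + 2 + 1 in binary powers of 2.
So 10^87 ≡ 324 · 256 · 242 · 100 · 10 ≡ 141 (mod 697).
Squaring chain: 141 → 365 → 98; never reaches −1, so base 10 is a Miller–Rabin witness that 697 is composite.

141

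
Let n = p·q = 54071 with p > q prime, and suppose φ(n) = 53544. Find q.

φ(n) = (p−1)(q−1) = n − (p+q) + 1, so p + q = 54071 − 53544 + 1 = 528.
p and q are the roots of t² − 528t + 54071 = 0.
Discriminant: 528² − 4·54071 = 278784 − 216284 = 62500; √62500 = 250.
q = (528 − 250)/2 = 139, p = (528 + 250)/2 = 389.
Check: 139 · 389 = 54071.

139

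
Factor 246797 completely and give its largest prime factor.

246797 = 47 · 5251
5251 = 59 · 89
89 is prime.
So 246797 = 47 · 59 · 89; the largest prime factor is 89.

89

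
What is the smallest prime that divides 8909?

59

8909 is odd.
Digit sum 26, not divisible by 3.
Ends in 9: not divisible by 5.
7: 8909 = 7·1272 + 5
11: 8909 = 11·809 + 10
13: 8909 = 13·685 + 4
17: 8909 = 17·524 + 1
19: 8909 = 19·468 + 17
23: 8909 = 23·387 + 8
29: 8909 = 29·307 + 6
31: 8909 = 31·287 + 12
37: 8909 = 37·240 + 29
41: 8909 = 41·217 + 12
43: 8909 = 43·207 + 8
47: 8909 = 47·189 + 26
53: 8909 = 53·168 + 5
59: 8909 = 59·151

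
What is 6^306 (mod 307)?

1

6^1 ≡ 6 (mod 307)
6^2 ≡ 6^2 = 36 ≡ 36 (mod 307)
6^4 ≡ 36^2 = 1296 ≡ 68 (mod 307)
6^8 ≡ 68^2 = 4624 ≡ 19 (mod 307)
6^16 ≡ 19^2 = 361 ≡ 54 (mod 307)
6^32 ≡ 54^2 = 2916 ≡ 153 (mod 307)
6^64 ≡ 153^2 = 23409 ≡ 77 (mod 307)
6^128 ≡ 77^2 = 5929 ≡ 96 (mod 307)
6^256 ≡ 96^2 = 9216 ≡ 6 (mod 307)
306 = 256 + 32 + 16 + 2 in binary powers of 2.
So 6^306 ≡ 6 · 153 · 54 · 36 ≡ 1 (mod 307).
Since the result is 1, base 6 gives no evidence that 307 is composite.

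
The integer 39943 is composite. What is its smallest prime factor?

39943 is odd.
Digit sum 28, not divisible by 3.
Ends in 3: not divisible by 5.
7: 39943 = 7·5706 + 1
11: 39943 = 11·3631 + 2
13: 39943 = 13·3072 + 7
17: 39943 = 17·2349 + 10
19: 39943 = 19·2102 + 5
23: 39943 = 23·1736 + 15
29: 39943 = 29·1377 + 10
31: 39943 = 31·1288 + 15
37: 39943 = 37·1079 + 20
41: 39943 = 41·974 + 9
43: 39943 = 43·928 + 39
47: 39943 = 47·849 + 40
53: 39943 = 53·753 + 34
59: 39943 = 59·677

59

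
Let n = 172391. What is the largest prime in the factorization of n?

172391 = 31 · 5561
5561 = 67 · 83
83 is prime.
So 172391 = 31 · 67 · 83; the largest prime factor is 83.

83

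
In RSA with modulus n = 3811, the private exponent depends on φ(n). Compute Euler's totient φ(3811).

Factor: 3811 = 37 · 103.
φ(3811) = (37−1) · (103−1) = 36 · 102 = 3672.

3672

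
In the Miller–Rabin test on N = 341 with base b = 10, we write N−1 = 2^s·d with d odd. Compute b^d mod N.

341 − 1 = 340 = 2^2 · 85, so d = 85.
10^1 ≡ 10 (mod 341)
10^2 ≡ 10^2 = 100 ≡ 100 (mod 341)
10^4 ≡ 100^2 = 10000 ≡ 111 (mod 341)
10^8 ≡ 111^2 = 12321 ≡ 45 (mod 341)
10^16 ≡ 45^2 = 2025 ≡ 320 (mod 341)
10^32 ≡ 320^2 = 102400 ≡ 100 (mod 341)
10^64 ≡ 100^2 = 10000 ≡ 111 (mod 341)
85 = 64 + 16 + 4 + 1 in binary powers of 2.
So 10^85 ≡ 111 · 320 · 111 · 10 ≡ 98 (mod 341).
Squaring chain: 98 → 56; never reaches −1, so base 10 is a Miller–Rabin witness that 341 is composite.

98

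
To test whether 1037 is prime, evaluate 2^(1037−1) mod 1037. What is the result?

2^1 ≡ 2 (mod 1037)
2^2 ≡ 2^2 = 4 ≡ 4 (mod 1037)
2^4 ≡ 4^2 = 16 ≡ 16 (mod 1037)
2^8 ≡ 16^2 = 256 ≡ 256 (mod 1037)
2^16 ≡ 256^2 = 65536 ≡ 205 (mod 1037)
2^32 ≡ 205^2 = 42025 ≡ 545 (mod 1037)
2^64 ≡ 545^2 = 297025 ≡ 443 (mod 1037)
2^128 ≡ 443^2 = 196249 ≡ 256 (mod 1037)
2^256 ≡ 256^2 = 65536 ≡ 205 (mod 1037)
2^512 ≡ 205^2 = 42025 ≡ 545 (mod 1037)
2^1024 ≡ 545^2 = 297025 ≡ 443 (mod 1037)
1036 = 1024 + 8 + 4 in binary powers of 2.
So 2^1036 ≡ 443 · 256 · 16 ≡ 815 (mod 1037).
Since 815 ≠ 1, base 2 is a Fermat witness: 1037 is composite.

815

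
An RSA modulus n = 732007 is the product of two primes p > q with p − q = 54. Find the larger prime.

883

Since p = q + 54, we have 732007 = q(q + 54), so q² + 54q − 732007 = 0.
Discriminant: 54² + 4·732007 = 2916 + 2928028 = 2930944; √2930944 = 1712.
q = (−54 + 1712)/2 = 829, and p = q + 54 = 883.
Check: 829 · 883 = 732007.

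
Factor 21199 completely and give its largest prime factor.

43

21199 = 17 · 1247
1247 = 29 · 43
43 is prime.
So 21199 = 17 · 29 · 43; the largest prime factor is 43.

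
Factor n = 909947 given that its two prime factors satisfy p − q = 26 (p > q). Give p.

967

Since p = q + 26, we have 909947 = q(q + 26), so q² + 26q − 909947 = 0.
Discriminant: 26² + 4·909947 = 676 + 3639788 = 3640464; √3640464 = 1908.
q = (−26 + 1908)/2 = 941, and p = q + 26 = 967.
Check: 941 · 967 = 909947.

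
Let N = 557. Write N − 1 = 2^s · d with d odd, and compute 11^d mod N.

118

557 − 1 = 556 = 2^2 · 139, so d = 139.
11^1 ≡ 11 (mod 557)
11^2 ≡ 11^2 = 121 ≡ 121 (mod 557)
11^4 ≡ 121^2 = 14641 ≡ 159 (mod 557)
11^8 ≡ 159^2 = 25281 ≡ 216 (mod 557)
11^16 ≡ 216^2 = 46656 ≡ 425 (mod 557)
11^32 ≡ 425^2 = 180625 ≡ 157 (mod 557)
11^64 ≡ 157^2 = 24649 ≡ 141 (mod 557)
11^128 ≡ 141^2 = 19881 ≡ 386 (mod 557)
139 = 128 + 8 + 2 + 1 in binary powers of 2.
So 11^139 ≡ 386 · 216 · 121 · 11 ≡ 118 (mod 557).
Squaring chain: 118 → 556; reaches −1, so base 11 does not prove 557 composite.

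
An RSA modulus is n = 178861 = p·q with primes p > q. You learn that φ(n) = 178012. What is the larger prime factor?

φ(n) = (p−1)(q−1) = n − (p+q) + 1, so p + q = 178861 − 178012 + 1 = 850.
p and q are the roots of t² − 850t + 178861 = 0.
Discriminant: 850² − 4·178861 = 722500 − 715444 = 7056; √7056 = 84.
q = (850 − 84)/2 = 383, p = (850 + 84)/2 = 467.
Check: 383 · 467 = 178861.

467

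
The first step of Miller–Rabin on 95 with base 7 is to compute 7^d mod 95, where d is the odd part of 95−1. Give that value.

68

95 − 1 = 94 = 2^1 · 47, so d = 47.
7^1 ≡ 7 (mod 95)
7^2 ≡ 7^2 = 49 ≡ 49 (mod 95)
7^4 ≡ 49^2 = 2401 ≡ 26 (mod 95)
7^8 ≡ 26^2 = 676 ≡ 11 (mod 95)
7^16 ≡ 11^2 = 121 ≡ 26 (mod 95)
7^32 ≡ 26^2 = 676 ≡ 11 (mod 95)
47 = 32 + 8 + 4 + 2 + 1 in binary powers of 2.
So 7^47 ≡ 11 · 11 · 26 · 49 · 7 ≡ 68 (mod 95).
Squaring chain: 68; never reaches −1, so base 7 is a Miller–Rabin witness that 95 is composite.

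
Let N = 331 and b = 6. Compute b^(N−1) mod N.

6^1 ≡ 6 (mod 331)
6^2 ≡ 6^2 = 36 ≡ 36 (mod 331)
6^4 ≡ 36^2 = 1296 ≡ 303 (mod 331)
6^8 ≡ 303^2 = 91809 ≡ 122 (mod 331)
6^16 ≡ 122^2 = 14884 ≡ 320 (mod 331)
6^32 ≡ 320^2 = 102400 ≡ 121 (mod 331)
6^64 ≡ 121^2 = 14641 ≡ 77 (mod 331)
6^128 ≡ 77^2 = 5929 ≡ 302 (mod 331)
6^256 ≡ 302^2 = 91204 ≡ 179 (mod 331)
330 = 256 + 64 + 8 + 2 in binary powers of 2.
So 6^330 ≡ 179 · 77 · 122 · 36 ≡ 1 (mod 331).
Since the result is 1, base 6 gives no evidence that 331 is composite.

1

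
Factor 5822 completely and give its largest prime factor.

5822 = 2 · 2911
2911 = 41 · 71
71 is prime.
So 5822 = 2 · 41 · 71; the largest prime factor is 71.

71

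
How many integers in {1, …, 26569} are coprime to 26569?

26406

Factor: 26569 = 163^2.
φ(26569) = 163^1·(163−1) = 26406.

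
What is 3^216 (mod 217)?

78

3^1 ≡ 3 (mod 217)
3^2 ≡ 3^2 = 9 ≡ 9 (mod 217)
3^4 ≡ 9^2 = 81 ≡ 81 (mod 217)
3^8 ≡ 81^2 = 6561 ≡ 51 (mod 217)
3^16 ≡ 51^2 = 2601 ≡ 214 (mod 217)
3^32 ≡ 214^2 = 45796 ≡ 9 (mod 217)
3^64 ≡ 9^2 = 81 ≡ 81 (mod 217)
3^128 ≡ 81^2 = 6561 ≡ 51 (mod 217)
216 = 128 + 64 + 16 + 8 in binary powers of 2.
So 3^216 ≡ 51 · 81 · 214 · 51 ≡ 78 (mod 217).
Since 78 ≠ 1, base 3 is a Fermat witness: 217 is composite.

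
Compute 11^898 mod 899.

11^1 ≡ 11 (mod 899)
11^2 ≡ 11^2 = 121 ≡ 121 (mod 899)
11^4 ≡ 121^2 = 14641 ≡ 257 (mod 899)
11^8 ≡ 257^2 = 66049 ≡ 422 (mod 899)
11^16 ≡ 422^2 = 178084 ≡ 82 (mod 899)
11^32 ≡ 82^2 = 6724 ≡ 431 (mod 899)
11^64 ≡ 431^2 = 185761 ≡ 567 (mod 899)
11^128 ≡ 567^2 = 321489 ≡ 546 (mod 899)
11^256 ≡ 546^2 = 298116 ≡ 547 (mod 899)
11^512 ≡ 547^2 = 299209 ≡ 741 (mod 899)
898 = 512 + 256 + 128 + 2 in binary powers of 2.
So 11^898 ≡ 741 · 547 · 546 · 121 ≡ 382 (mod 899).
Since 382 ≠ 1, base 11 is a Fermat witness: 899 is composite.

382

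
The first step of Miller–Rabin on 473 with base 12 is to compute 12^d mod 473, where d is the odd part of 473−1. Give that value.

331

473 − 1 = 472 = 2^3 · 59, so d = 59.
12^1 ≡ 12 (mod 473)
12^2 ≡ 12^2 = 144 ≡ 144 (mod 473)
12^4 ≡ 144^2 = 20736 ≡ 397 (mod 473)
12^8 ≡ 397^2 = 157609 ≡ 100 (mod 473)
12^16 ≡ 100^2 = 10000 ≡ 67 (mod 473)
12^32 ≡ 67^2 = 4489 ≡ 232 (mod 473)
59 = 32 + 16 + 8 + 2 + 1 in binary powers of 2.
So 12^59 ≡ 232 · 67 · 100 · 144 · 12 ≡ 331 (mod 473).
Squaring chain: 331 → 298 → 353; never reaches −1, so base 12 is a Miller–Rabin witness that 473 is composite.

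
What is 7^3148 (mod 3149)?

272

7^1 ≡ 7 (mod 3149)
7^2 ≡ 7^2 = 49 ≡ 49 (mod 3149)
7^4 ≡ 49^2 = 2401 ≡ 2401 (mod 3149)
7^8 ≡ 2401^2 = 5764801 ≡ 2131 (mod 3149)
7^16 ≡ 2131^2 = 4541161 ≡ 303 (mod 3149)
7^32 ≡ 303^2 = 91809 ≡ 488 (mod 3149)
7^64 ≡ 488^2 = 238144 ≡ 1969 (mod 3149)
7^128 ≡ 1969^2 = 3876961 ≡ 542 (mod 3149)
7^256 ≡ 542^2 = 293764 ≡ 907 (mod 3149)
7^512 ≡ 907^2 = 822649 ≡ 760 (mod 3149)
7^1024 ≡ 760^2 = 577600 ≡ 1333 (mod 3149)
7^2048 ≡ 1333^2 = 1776889 ≡ 853 (mod 3149)
3148 = 2048 + 1024 + 64 + 8 + 4 in binary powers of 2.
So 7^3148 ≡ 853 · 1333 · 1969 · 2131 · 2401 ≡ 272 (mod 3149).
Since 272 ≠ 1, base 7 is a Fermat witness: 3149 is composite.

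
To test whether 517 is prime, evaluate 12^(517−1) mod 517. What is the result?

12^1 ≡ 12 (mod 517)
12^2 ≡ 12^2 = 144 ≡ 144 (mod 517)
12^4 ≡ 144^2 = 20736 ≡ 56 (mod 517)
12^8 ≡ 56^2 = 3136 ≡ 34 (mod 517)
12^16 ≡ 34^2 = 1156 ≡ 122 (mod 517)
12^32 ≡ 122^2 = 14884 ≡ 408 (mod 517)
12^64 ≡ 408^2 = 166464 ≡ 507 (mod 517)
12^128 ≡ 507^2 = 257049 ≡ 100 (mod 517)
12^256 ≡ 100^2 = 10000 ≡ 177 (mod 517)
12^512 ≡ 177^2 = 31329 ≡ 309 (mod 517)
516 = 512 + 4 in binary powers of 2.
So 12^516 ≡ 309 · 56 ≡ 243 (mod 517).
Since 243 ≠ 1, base 12 is a Fermat witness: 517 is composite.

243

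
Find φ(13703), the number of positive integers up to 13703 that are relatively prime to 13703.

Factor: 13703 = 71 · 193.
φ(13703) = (71−1) · (193−1) = 70 · 192 = 13440.

13440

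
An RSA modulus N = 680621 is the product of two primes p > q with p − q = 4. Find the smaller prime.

Since p = q + 4, we have 680621 = q(q + 4), so q² + 4q − 680621 = 0.
Discriminant: 4² + 4·680621 = 16 + 2722484 = 2722500; √2722500 = 1650.
q = (−4 + 1650)/2 = 823, and p = q + 4 = 827.
Check: 823 · 827 = 680621.

823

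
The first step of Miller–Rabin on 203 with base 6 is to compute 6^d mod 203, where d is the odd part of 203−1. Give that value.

13

203 − 1 = 202 = 2^1 · 101, so d = 101.
6^1 ≡ 6 (mod 203)
6^2 ≡ 6^2 = 36 ≡ 36 (mod 203)
6^4 ≡ 36^2 = 1296 ≡ 78 (mod 203)
6^8 ≡ 78^2 = 6084 ≡ 197 (mod 203)
6^16 ≡ 197^2 = 38809 ≡ 36 (mod 203)
6^32 ≡ 36^2 = 1296 ≡ 78 (mod 203)
6^64 ≡ 78^2 = 6084 ≡ 197 (mod 203)
101 = 64 + 32 + 4 + 1 in binary powers of 2.
So 6^101 ≡ 197 · 78 · 78 · 6 ≡ 13 (mod 203).
Squaring chain: 13; never reaches −1, so base 6 is a Miller–Rabin witness that 203 is composite.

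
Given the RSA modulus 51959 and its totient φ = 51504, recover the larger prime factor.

233

φ(n) = (p−1)(q−1) = n − (p+q) + 1, so p + q = 51959 − 51504 + 1 = 456.
p and q are the roots of t² − 456t + 51959 = 0.
Discriminant: 456² − 4·51959 = 207936 − 207836 = 100; √100 = 10.
q = (456 − 10)/2 = 223, p = (456 + 10)/2 = 233.
Check: 223 · 233 = 51959.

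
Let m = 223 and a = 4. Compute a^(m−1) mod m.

1

4^1 ≡ 4 (mod 223)
4^2 ≡ 4^2 = 16 ≡ 16 (mod 223)
4^4 ≡ 16^2 = 256 ≡ 33 (mod 223)
4^8 ≡ 33^2 = 1089 ≡ 197 (mod 223)
4^16 ≡ 197^2 = 38809 ≡ 7 (mod 223)
4^32 ≡ 7^2 = 49 ≡ 49 (mod 223)
4^64 ≡ 49^2 = 2401 ≡ 171 (mod 223)
4^128 ≡ 171^2 = 29241 ≡ 28 (mod 223)
222 = 128 + 64 + 16 + 8 + 4 + 2 in binary powers of 2.
So 4^222 ≡ 28 · 171 · 7 · 197 · 33 · 16 ≡ 1 (mod 223).
Since the result is 1, base 4 gives no evidence that 223 is composite.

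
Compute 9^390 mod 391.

123

9^1 ≡ 9 (mod 391)
9^2 ≡ 9^2 = 81 ≡ 81 (mod 391)
9^4 ≡ 81^2 = 6561 ≡ 305 (mod 391)
9^8 ≡ 305^2 = 93025 ≡ 358 (mod 391)
9^16 ≡ 358^2 = 128164 ≡ 307 (mod 391)
9^32 ≡ 307^2 = 94249 ≡ 18 (mod 391)
9^64 ≡ 18^2 = 324 ≡ 324 (mod 391)
9^128 ≡ 324^2 = 104976 ≡ 188 (mod 391)
9^256 ≡ 188^2 = 35344 ≡ 154 (mod 391)
390 = 256 + 128 + 4 + 2 in binary powers of 2.
So 9^390 ≡ 154 · 188 · 305 · 81 ≡ 123 (mod 391).
Since 123 ≠ 1, base 9 is a Fermat witness: 391 is composite.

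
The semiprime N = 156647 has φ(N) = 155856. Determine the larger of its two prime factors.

409

φ(n) = (p−1)(q−1) = n − (p+q) + 1, so p + q = 156647 − 155856 + 1 = 792.
p and q are the roots of t² − 792t + 156647 = 0.
Discriminant: 792² − 4·156647 = 627264 − 626588 = 676; √676 = 26.
q = (792 − 26)/2 = 383, p = (792 + 26)/2 = 409.
Check: 383 · 409 = 156647.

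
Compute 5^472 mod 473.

454

5^1 ≡ 5 (mod 473)
5^2 ≡ 5^2 = 25 ≡ 25 (mod 473)
5^4 ≡ 25^2 = 625 ≡ 152 (mod 473)
5^8 ≡ 152^2 = 23104 ≡ 400 (mod 473)
5^16 ≡ 400^2 = 160000 ≡ 126 (mod 473)
5^32 ≡ 126^2 = 15876 ≡ 267 (mod 473)
5^64 ≡ 267^2 = 71289 ≡ 339 (mod 473)
5^128 ≡ 339^2 = 114921 ≡ 455 (mod 473)
5^256 ≡ 455^2 = 207025 ≡ 324 (mod 473)
472 = 256 + 128 + 64 + 16 + 8 in binary powers of 2.
So 5^472 ≡ 324 · 455 · 339 · 126 · 400 ≡ 454 (mod 473).
Since 454 ≠ 1, base 5 is a Fermat witness: 473 is composite.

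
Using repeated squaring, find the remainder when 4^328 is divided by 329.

242

4^1 ≡ 4 (mod 329)
4^2 ≡ 4^2 = 16 ≡ 16 (mod 329)
4^4 ≡ 16^2 = 256 ≡ 256 (mod 329)
4^8 ≡ 256^2 = 65536 ≡ 65 (mod 329)
4^16 ≡ 65^2 = 4225 ≡ 277 (mod 329)
4^32 ≡ 277^2 = 76729 ≡ 72 (mod 329)
4^64 ≡ 72^2 = 5184 ≡ 249 (mod 329)
4^128 ≡ 249^2 = 62001 ≡ 149 (mod 329)
4^256 ≡ 149^2 = 22201 ≡ 158 (mod 329)
328 = 256 + 64 + 8 in binary powers of 2.
So 4^328 ≡ 158 · 249 · 65 ≡ 242 (mod 329).
Since 242 ≠ 1, base 4 is a Fermat witness: 329 is composite.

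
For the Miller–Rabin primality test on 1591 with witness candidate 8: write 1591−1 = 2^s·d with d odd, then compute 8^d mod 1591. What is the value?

290

1591 − 1 = 1590 = 2^1 · 795, so d = 795.
8^1 ≡ 8 (mod 1591)
8^2 ≡ 8^2 = 64 ≡ 64 (mod 1591)
8^4 ≡ 64^2 = 4096 ≡ 914 (mod 1591)
8^8 ≡ 914^2 = 835396 ≡ 121 (mod 1591)
8^16 ≡ 121^2 = 14641 ≡ 322 (mod 1591)
8^32 ≡ 322^2 = 103684 ≡ 269 (mod 1591)
8^64 ≡ 269^2 = 72361 ≡ 766 (mod 1591)
8^128 ≡ 766^2 = 586756 ≡ 1268 (mod 1591)
8^256 ≡ 1268^2 = 1607824 ≡ 914 (mod 1591)
8^512 ≡ 914^2 = 835396 ≡ 121 (mod 1591)
795 = 512 + 256 + 16 + 8 + 2 + 1 in binary powers of 2.
So 8^795 ≡ 121 · 914 · 322 · 121 · 64 · 8 ≡ 290 (mod 1591).
Squaring chain: 290; never reaches −1, so base 8 is a Miller–Rabin witness that 1591 is composite.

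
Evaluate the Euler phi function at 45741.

Factor: 45741 = 3 · 79 · 193.
φ(45741) = (3−1) · (79−1) · (193−1) = 2 · 78 · 192 = 29952.

29952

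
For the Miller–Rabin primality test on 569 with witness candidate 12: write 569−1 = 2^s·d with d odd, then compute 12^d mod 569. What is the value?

292

569 − 1 = 568 = 2^3 · 71, so d = 71.
12^1 ≡ 12 (mod 569)
12^2 ≡ 12^2 = 144 ≡ 144 (mod 569)
12^4 ≡ 144^2 = 20736 ≡ 252 (mod 569)
12^8 ≡ 252^2 = 63504 ≡ 345 (mod 569)
12^16 ≡ 345^2 = 119025 ≡ 104 (mod 569)
12^32 ≡ 104^2 = 10816 ≡ 5 (mod 569)
12^64 ≡ 5^2 = 25 ≡ 25 (mod 569)
71 = 64 + 4 + 2 + 1 in binary powers of 2.
So 12^71 ≡ 25 · 252 · 144 · 12 ≡ 292 (mod 569).
Squaring chain: 292 → 483 → 568; reaches −1, so base 12 does not prove 569 composite.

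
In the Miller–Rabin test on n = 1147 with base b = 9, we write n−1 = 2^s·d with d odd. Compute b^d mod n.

1147 − 1 = 1146 = 2^1 · 573, so d = 573.
9^1 ≡ 9 (mod 1147)
9^2 ≡ 9^2 = 81 ≡ 81 (mod 1147)
9^4 ≡ 81^2 = 6561 ≡ 826 (mod 1147)
9^8 ≡ 826^2 = 682276 ≡ 958 (mod 1147)
9^16 ≡ 958^2 = 917764 ≡ 164 (mod 1147)
9^32 ≡ 164^2 = 26896 ≡ 515 (mod 1147)
9^64 ≡ 515^2 = 265225 ≡ 268 (mod 1147)
9^128 ≡ 268^2 = 71824 ≡ 710 (mod 1147)
9^256 ≡ 710^2 = 504100 ≡ 567 (mod 1147)
9^512 ≡ 567^2 = 321489 ≡ 329 (mod 1147)
573 = 512 + 32 + 16 + 8 + 4 + 1 in binary powers of 2.
So 9^573 ≡ 329 · 515 · 164 · 958 · 826 · 9 ≡ 47 (mod 1147).
Squaring chain: 47; never reaches −1, so base 9 is a Miller–Rabin witness that 1147 is composite.

47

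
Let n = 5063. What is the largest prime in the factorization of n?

5063 = 61 · 83
83 is prime.
So 5063 = 61 · 83; the largest prime factor is 83.

83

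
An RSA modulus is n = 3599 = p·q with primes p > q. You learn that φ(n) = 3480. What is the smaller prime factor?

59

φ(n) = (p−1)(q−1) = n − (p+q) + 1, so p + q = 3599 − 3480 + 1 = 120.
p and q are the roots of t² − 120t + 3599 = 0.
Discriminant: 120² − 4·3599 = 14400 − 14396 = 4; √4 = 2.
q = (120 − 2)/2 = 59, p = (120 + 2)/2 = 61.
Check: 59 · 61 = 3599.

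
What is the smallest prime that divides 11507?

11507 is odd.
Digit sum 14, not divisible by 3.
Ends in 7: not divisible by 5.
7: 11507 = 7·1643 + 6
11: 11507 = 11·1046 + 1
13: 11507 = 13·885 + 2
17: 11507 = 17·676 + 15
19: 11507 = 19·605 + 12
23: 11507 = 23·500 + 7
29: 11507 = 29·396 + 23
31: 11507 = 31·371 + 6
37: 11507 = 37·311

37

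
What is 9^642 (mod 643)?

1

9^1 ≡ 9 (mod 643)
9^2 ≡ 9^2 = 81 ≡ 81 (mod 643)
9^4 ≡ 81^2 = 6561 ≡ 131 (mod 643)
9^8 ≡ 131^2 = 17161 ≡ 443 (mod 643)
9^16 ≡ 443^2 = 196249 ≡ 134 (mod 643)
9^32 ≡ 134^2 = 17956 ≡ 595 (mod 643)
9^64 ≡ 595^2 = 354025 ≡ 375 (mod 643)
9^128 ≡ 375^2 = 140625 ≡ 451 (mod 643)
9^256 ≡ 451^2 = 203401 ≡ 213 (mod 643)
9^512 ≡ 213^2 = 45369 ≡ 359 (mod 643)
642 = 512 + 128 + 2 in binary powers of 2.
So 9^642 ≡ 359 · 451 · 81 ≡ 1 (mod 643).
Since the result is 1, base 9 gives no evidence that 643 is composite.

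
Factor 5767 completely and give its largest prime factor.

5767 = 73 · 79
79 is prime.
So 5767 = 73 · 79; the largest prime factor is 79.

79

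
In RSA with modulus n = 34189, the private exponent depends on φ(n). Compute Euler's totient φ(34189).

Factor: 34189 = 179 · 191.
φ(34189) = (179−1) · (191−1) = 178 · 190 = 33820.

33820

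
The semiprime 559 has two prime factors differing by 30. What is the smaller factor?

Since p = q + 30, we have 559 = q(q + 30), so q² + 30q − 559 = 0.
Discriminant: 30² + 4·559 = 900 + 2236 = 3136; √3136 = 56.
q = (−30 + 56)/2 = 13, and p = q + 30 = 43.
Check: 13 · 43 = 559.

13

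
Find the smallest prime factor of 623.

623 is odd.
Digit sum 11, not divisible by 3.
Ends in 3: not divisible by 5.
7: 623 = 7·89

7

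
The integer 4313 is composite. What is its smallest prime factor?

19

4313 is odd.
Digit sum 11, not divisible by 3.
Ends in 3: not divisible by 5.
7: 4313 = 7·616 + 1
11: 4313 = 11·392 + 1
13: 4313 = 13·331 + 10
17: 4313 = 17·253 + 12
19: 4313 = 19·227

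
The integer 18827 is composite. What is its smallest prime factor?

18827 is odd.
Digit sum 26, not divisible by 3.
Ends in 7: not divisible by 5.
7: 18827 = 7·2689 + 4
11: 18827 = 11·1711 + 6
13: 18827 = 13·1448 + 3
17: 18827 = 17·1107 + 8
19: 18827 = 19·990 + 17
23: 18827 = 23·818 + 13
29: 18827 = 29·649 + 6
31: 18827 = 31·607 + 10
37: 18827 = 37·508 + 31
41: 18827 = 41·459 + 8
43: 18827 = 43·437 + 36
47: 18827 = 47·400 + 27
53: 18827 = 53·355 + 12
59: 18827 = 59·319 + 6
61: 18827 = 61·308 + 39
67: 18827 = 67·281

67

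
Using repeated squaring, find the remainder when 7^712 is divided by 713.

7^1 ≡ 7 (mod 713)
7^2 ≡ 7^2 = 49 ≡ 49 (mod 713)
7^4 ≡ 49^2 = 2401 ≡ 262 (mod 713)
7^8 ≡ 262^2 = 68644 ≡ 196 (mod 713)
7^16 ≡ 196^2 = 38416 ≡ 627 (mod 713)
7^32 ≡ 627^2 = 393129 ≡ 266 (mod 713)
7^64 ≡ 266^2 = 70756 ≡ 169 (mod 713)
7^128 ≡ 169^2 = 28561 ≡ 41 (mod 713)
7^256 ≡ 41^2 = 1681 ≡ 255 (mod 713)
7^512 ≡ 255^2 = 65025 ≡ 142 (mod 713)
712 = 512 + 128 + 64 + 8 in binary powers of 2.
So 7^712 ≡ 142 · 41 · 169 · 196 ≡ 679 (mod 713).
Since 679 ≠ 1, base 7 is a Fermat witness: 713 is composite.

679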